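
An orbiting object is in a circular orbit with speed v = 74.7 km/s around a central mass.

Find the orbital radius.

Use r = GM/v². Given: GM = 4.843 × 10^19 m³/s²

Convert to SI: v = 74.7 km/s = 74700 m/s.
For a circular orbit, v² = GM / r, so r = GM / v².
r = 4.843e+19 / (74700)² m ≈ 8.679e+09 m = 8.679 Gm.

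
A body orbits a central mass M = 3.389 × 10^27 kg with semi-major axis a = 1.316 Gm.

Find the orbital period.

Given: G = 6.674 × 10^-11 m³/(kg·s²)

Convert to SI: a = 1.316 Gm = 1.316e+09 m.
GM = G · M = 6.674e-11 · 3.389e+27 = 2.26182e+17 m³/s².
Kepler's third law: T = 2π √(a³ / GM).
Substituting a = 1.316e+09 m and GM = 2.26182e+17 m³/s²:
T = 2π √((1.316e+09)³ / 2.26182e+17) s
T ≈ 6.307e+05 s = 7.3 days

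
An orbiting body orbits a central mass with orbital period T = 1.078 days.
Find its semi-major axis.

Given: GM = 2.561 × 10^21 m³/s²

Convert to SI: T = 1.078 days = 93139.2 s.
Invert Kepler's third law: a = (GM · T² / (4π²))^(1/3).
Substituting T = 93139.2 s and GM = 2.561e+21 m³/s²:
a = (2.561e+21 · (93139.2)² / (4π²))^(1/3) m
a ≈ 8.256e+09 m = 8.256 × 10^9 m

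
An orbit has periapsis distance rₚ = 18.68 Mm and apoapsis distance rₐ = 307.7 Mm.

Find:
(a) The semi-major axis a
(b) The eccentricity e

Convert to SI: rₚ = 18.68 Mm = 1.868e+07 m; rₐ = 307.7 Mm = 3.077e+08 m.
(a) a = (rₚ + rₐ) / 2 = (1.868e+07 + 3.077e+08) / 2 ≈ 1.632e+08 m = 163.2 Mm.
(b) e = (rₐ − rₚ) / (rₐ + rₚ) = (3.077e+08 − 1.868e+07) / (3.077e+08 + 1.868e+07) ≈ 0.8855.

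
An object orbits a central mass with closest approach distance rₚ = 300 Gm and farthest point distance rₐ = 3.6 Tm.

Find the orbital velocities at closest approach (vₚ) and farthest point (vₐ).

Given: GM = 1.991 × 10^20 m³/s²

Convert to SI: rₚ = 300 Gm = 3e+11 m; rₐ = 3.6 Tm = 3.6e+12 m.
Use the vis-viva equation v² = GM(2/r − 1/a) with a = (rₚ + rₐ)/2 = (3e+11 + 3.6e+12)/2 = 1.95e+12 m.
vₚ = √(GM · (2/rₚ − 1/a)) = √(1.991e+20 · (2/3e+11 − 1/1.95e+12)) m/s ≈ 3.5e+04 m/s = 35 km/s.
vₐ = √(GM · (2/rₐ − 1/a)) = √(1.991e+20 · (2/3.6e+12 − 1/1.95e+12)) m/s ≈ 2917 m/s = 2.917 km/s.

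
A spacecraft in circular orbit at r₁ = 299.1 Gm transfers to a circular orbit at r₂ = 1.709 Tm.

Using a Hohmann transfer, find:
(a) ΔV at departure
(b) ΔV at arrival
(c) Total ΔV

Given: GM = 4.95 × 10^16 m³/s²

Convert to SI: r₁ = 299.1 Gm = 2.991e+11 m; r₂ = 1.709 Tm = 1.709e+12 m.
Transfer semi-major axis: a_t = (r₁ + r₂)/2 = (2.991e+11 + 1.709e+12)/2 = 1.00405e+12 m.
Circular speeds: v₁ = √(GM/r₁) = 406.813 m/s, v₂ = √(GM/r₂) = 170.189 m/s.
Transfer speeds (vis-viva v² = GM(2/r − 1/a_t)): v₁ᵗ = 530.747 m/s, v₂ᵗ = 92.8885 m/s.
(a) ΔV₁ = |v₁ᵗ − v₁| ≈ 123.9 m/s = 123.9 m/s.
(b) ΔV₂ = |v₂ − v₂ᵗ| ≈ 77.3 m/s = 77.3 m/s.
(c) ΔV_total = ΔV₁ + ΔV₂ ≈ 201.2 m/s = 201.2 m/s.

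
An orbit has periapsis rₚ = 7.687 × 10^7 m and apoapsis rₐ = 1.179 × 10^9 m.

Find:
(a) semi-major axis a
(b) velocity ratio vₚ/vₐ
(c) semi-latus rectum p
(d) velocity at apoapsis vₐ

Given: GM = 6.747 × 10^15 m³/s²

(a) a = (rₚ + rₐ)/2 = (7.687e+07 + 1.179e+09)/2 ≈ 6.279e+08 m
(b) Conservation of angular momentum (rₚvₚ = rₐvₐ) gives vₚ/vₐ = rₐ/rₚ = 1.179e+09/7.687e+07 ≈ 15.34
(c) From a = (rₚ + rₐ)/2 = 6.27935e+08 m and e = (rₐ − rₚ)/(rₐ + rₚ) = 0.877583, p = a(1 − e²) = 6.27935e+08 · (1 − (0.877583)²) ≈ 1.443e+08 m
(d) With a = (rₚ + rₐ)/2 = 6.27935e+08 m, vₐ = √(GM (2/rₐ − 1/a)) = √(6.747e+15 · (2/1.179e+09 − 1/6.27935e+08)) m/s ≈ 837 m/s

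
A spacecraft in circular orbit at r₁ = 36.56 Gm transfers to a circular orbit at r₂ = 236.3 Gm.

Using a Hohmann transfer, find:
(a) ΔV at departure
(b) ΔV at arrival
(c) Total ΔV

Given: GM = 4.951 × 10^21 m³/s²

Convert to SI: r₁ = 36.56 Gm = 3.656e+10 m; r₂ = 236.3 Gm = 2.363e+11 m.
Transfer semi-major axis: a_t = (r₁ + r₂)/2 = (3.656e+10 + 2.363e+11)/2 = 1.3643e+11 m.
Circular speeds: v₁ = √(GM/r₁) = 367996 m/s, v₂ = √(GM/r₂) = 144749 m/s.
Transfer speeds (vis-viva v² = GM(2/r − 1/a_t)): v₁ᵗ = 484306 m/s, v₂ᵗ = 74931.2 m/s.
(a) ΔV₁ = |v₁ᵗ − v₁| ≈ 1.163e+05 m/s = 116.3 km/s.
(b) ΔV₂ = |v₂ − v₂ᵗ| ≈ 6.982e+04 m/s = 69.82 km/s.
(c) ΔV_total = ΔV₁ + ΔV₂ ≈ 1.861e+05 m/s = 186.1 km/s.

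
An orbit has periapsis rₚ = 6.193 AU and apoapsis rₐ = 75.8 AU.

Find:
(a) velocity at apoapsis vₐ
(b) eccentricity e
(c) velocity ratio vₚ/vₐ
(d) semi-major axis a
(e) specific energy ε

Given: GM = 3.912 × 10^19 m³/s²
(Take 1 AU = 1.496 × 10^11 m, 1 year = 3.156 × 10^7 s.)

Convert to SI: rₚ = 6.193 AU = 9.26473e+11 m; rₐ = 75.8 AU = 1.13397e+13 m.
(a) With a = (rₚ + rₐ)/2 = 6.13308e+12 m, vₐ = √(GM (2/rₐ − 1/a)) = √(3.912e+19 · (2/1.13397e+13 − 1/6.13308e+12)) m/s ≈ 721.9 m/s
(b) e = (rₐ − rₚ)/(rₐ + rₚ) = (1.13397e+13 − 9.26473e+11)/(1.13397e+13 + 9.26473e+11) ≈ 0.8489
(c) Conservation of angular momentum (rₚvₚ = rₐvₐ) gives vₚ/vₐ = rₐ/rₚ = 1.13397e+13/9.26473e+11 ≈ 12.24
(d) a = (rₚ + rₐ)/2 = (9.26473e+11 + 1.13397e+13)/2 ≈ 6.133e+12 m
(e) With a = (rₚ + rₐ)/2 = 6.13308e+12 m, ε = −GM/(2a) = −3.912e+19/(2 · 6.13308e+12) J/kg ≈ -3.189e+06 J/kg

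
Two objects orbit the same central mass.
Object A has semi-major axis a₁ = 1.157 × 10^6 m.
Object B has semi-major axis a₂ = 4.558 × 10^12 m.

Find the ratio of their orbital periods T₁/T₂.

From Kepler's third law, (T₁/T₂)² = (a₁/a₂)³, so T₁/T₂ = (a₁/a₂)^(3/2).
a₁/a₂ = 1.157e+06 / 4.558e+12 = 2.53839e-07.
T₁/T₂ = (2.53839e-07)^(3/2) ≈ 1.279e-10.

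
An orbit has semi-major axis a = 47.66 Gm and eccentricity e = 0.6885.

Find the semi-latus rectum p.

Convert to SI: a = 47.66 Gm = 4.766e+10 m.
p = a (1 − e²).
p = 4.766e+10 · (1 − (0.6885)²) = 4.766e+10 · 0.525968 ≈ 2.507e+10 m = 25.07 Gm.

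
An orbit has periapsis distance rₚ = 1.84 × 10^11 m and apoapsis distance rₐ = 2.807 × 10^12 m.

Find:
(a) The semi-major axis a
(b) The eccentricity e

(a) a = (rₚ + rₐ) / 2 = (1.84e+11 + 2.807e+12) / 2 ≈ 1.496e+12 m = 1.496 × 10^12 m.
(b) e = (rₐ − rₚ) / (rₐ + rₚ) = (2.807e+12 − 1.84e+11) / (2.807e+12 + 1.84e+11) ≈ 0.877.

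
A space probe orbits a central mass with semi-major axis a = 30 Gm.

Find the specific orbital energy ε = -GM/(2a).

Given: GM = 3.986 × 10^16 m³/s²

Convert to SI: a = 30 Gm = 3e+10 m.
ε = −GM / (2a).
ε = −3.986e+16 / (2 · 3e+10) J/kg ≈ -6.643e+05 J/kg = -664.3 kJ/kg.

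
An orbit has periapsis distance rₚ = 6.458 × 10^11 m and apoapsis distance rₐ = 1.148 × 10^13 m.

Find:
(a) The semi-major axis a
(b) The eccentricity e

(a) a = (rₚ + rₐ) / 2 = (6.458e+11 + 1.148e+13) / 2 ≈ 6.063e+12 m = 6.063 × 10^12 m.
(b) e = (rₐ − rₚ) / (rₐ + rₚ) = (1.148e+13 − 6.458e+11) / (1.148e+13 + 6.458e+11) ≈ 0.8935.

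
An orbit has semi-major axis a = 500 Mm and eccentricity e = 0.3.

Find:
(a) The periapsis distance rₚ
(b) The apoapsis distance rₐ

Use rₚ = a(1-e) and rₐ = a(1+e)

Convert to SI: a = 500 Mm = 5e+08 m.
(a) rₚ = a(1 − e) = 5e+08 · (1 − 0.3) = 5e+08 · 0.7 ≈ 3.5e+08 m = 350 Mm.
(b) rₐ = a(1 + e) = 5e+08 · (1 + 0.3) = 5e+08 · 1.3 ≈ 6.5e+08 m = 650 Mm.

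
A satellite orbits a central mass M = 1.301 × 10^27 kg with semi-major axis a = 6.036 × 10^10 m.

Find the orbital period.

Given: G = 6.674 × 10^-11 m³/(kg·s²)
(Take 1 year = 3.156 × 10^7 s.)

GM = G · M = 6.674e-11 · 1.301e+27 = 8.68287e+16 m³/s².
Kepler's third law: T = 2π √(a³ / GM).
Substituting a = 6.036e+10 m and GM = 8.68287e+16 m³/s²:
T = 2π √((6.036e+10)³ / 8.68287e+16) s
T ≈ 3.162e+08 s = 10.02 years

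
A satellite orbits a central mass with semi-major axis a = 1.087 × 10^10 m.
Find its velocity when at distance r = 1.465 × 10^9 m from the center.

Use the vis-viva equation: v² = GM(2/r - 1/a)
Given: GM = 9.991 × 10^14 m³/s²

Vis-viva: v = √(GM · (2/r − 1/a)).
2/r − 1/a = 2/1.465e+09 − 1/1.087e+10 = 1.27319e-09 m⁻¹.
v = √(9.991e+14 · 1.27319e-09) m/s ≈ 1128 m/s = 1.128 km/s.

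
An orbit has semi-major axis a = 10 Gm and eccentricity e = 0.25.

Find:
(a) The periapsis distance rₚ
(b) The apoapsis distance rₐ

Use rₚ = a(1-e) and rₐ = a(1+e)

Convert to SI: a = 10 Gm = 1e+10 m.
(a) rₚ = a(1 − e) = 1e+10 · (1 − 0.25) = 1e+10 · 0.75 ≈ 7.5e+09 m = 7.5 Gm.
(b) rₐ = a(1 + e) = 1e+10 · (1 + 0.25) = 1e+10 · 1.25 ≈ 1.25e+10 m = 12.5 Gm.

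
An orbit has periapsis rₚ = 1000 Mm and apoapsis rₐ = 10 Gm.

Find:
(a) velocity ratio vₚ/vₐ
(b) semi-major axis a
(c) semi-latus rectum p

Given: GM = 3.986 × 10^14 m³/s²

Convert to SI: rₚ = 1000 Mm = 1e+09 m; rₐ = 10 Gm = 1e+10 m.
(a) Conservation of angular momentum (rₚvₚ = rₐvₐ) gives vₚ/vₐ = rₐ/rₚ = 1e+10/1e+09 ≈ 10
(b) a = (rₚ + rₐ)/2 = (1e+09 + 1e+10)/2 ≈ 5.5e+09 m
(c) From a = (rₚ + rₐ)/2 = 5.5e+09 m and e = (rₐ − rₚ)/(rₐ + rₚ) = 0.818182, p = a(1 − e²) = 5.5e+09 · (1 − (0.818182)²) ≈ 1.818e+09 m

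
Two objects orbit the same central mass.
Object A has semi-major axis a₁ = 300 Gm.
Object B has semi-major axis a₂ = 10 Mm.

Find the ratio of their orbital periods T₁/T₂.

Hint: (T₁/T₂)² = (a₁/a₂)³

Convert to SI: a₁ = 300 Gm = 3e+11 m; a₂ = 10 Mm = 1e+07 m.
From Kepler's third law, (T₁/T₂)² = (a₁/a₂)³, so T₁/T₂ = (a₁/a₂)^(3/2).
a₁/a₂ = 3e+11 / 1e+07 = 30000.
T₁/T₂ = (30000)^(3/2) ≈ 5.196e+06.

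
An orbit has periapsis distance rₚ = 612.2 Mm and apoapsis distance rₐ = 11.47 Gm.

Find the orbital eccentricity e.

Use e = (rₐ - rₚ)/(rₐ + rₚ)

Convert to SI: rₚ = 612.2 Mm = 6.122e+08 m; rₐ = 11.47 Gm = 1.147e+10 m.
e = (rₐ − rₚ) / (rₐ + rₚ).
e = (1.147e+10 − 6.122e+08) / (1.147e+10 + 6.122e+08) = 1.08578e+10 / 1.20822e+10 ≈ 0.8987.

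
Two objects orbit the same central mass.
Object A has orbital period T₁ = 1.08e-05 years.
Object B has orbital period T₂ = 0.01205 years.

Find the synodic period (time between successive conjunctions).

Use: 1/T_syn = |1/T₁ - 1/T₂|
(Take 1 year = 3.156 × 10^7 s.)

Convert to SI: T₁ = 1.08e-05 years = 340.848 s; T₂ = 0.01205 years = 380298 s.
T_syn = |T₁ · T₂ / (T₁ − T₂)|.
T_syn = |340.848 · 380298 / (340.848 − 380298)| s ≈ 341.2 s = 1.081e-05 years.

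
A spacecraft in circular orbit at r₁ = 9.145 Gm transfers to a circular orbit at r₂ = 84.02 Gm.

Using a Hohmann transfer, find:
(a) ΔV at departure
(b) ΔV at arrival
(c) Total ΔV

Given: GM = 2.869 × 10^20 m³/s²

Convert to SI: r₁ = 9.145 Gm = 9.145e+09 m; r₂ = 84.02 Gm = 8.402e+10 m.
Transfer semi-major axis: a_t = (r₁ + r₂)/2 = (9.145e+09 + 8.402e+10)/2 = 4.65825e+10 m.
Circular speeds: v₁ = √(GM/r₁) = 177122 m/s, v₂ = √(GM/r₂) = 58435.1 m/s.
Transfer speeds (vis-viva v² = GM(2/r − 1/a_t)): v₁ᵗ = 237877 m/s, v₂ᵗ = 25891.3 m/s.
(a) ΔV₁ = |v₁ᵗ − v₁| ≈ 6.076e+04 m/s = 60.76 km/s.
(b) ΔV₂ = |v₂ − v₂ᵗ| ≈ 3.254e+04 m/s = 32.54 km/s.
(c) ΔV_total = ΔV₁ + ΔV₂ ≈ 9.33e+04 m/s = 93.3 km/s.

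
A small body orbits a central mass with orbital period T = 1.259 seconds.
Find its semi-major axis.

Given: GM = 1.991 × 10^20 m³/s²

Invert Kepler's third law: a = (GM · T² / (4π²))^(1/3).
Substituting T = 1.259 s and GM = 1.991e+20 m³/s²:
a = (1.991e+20 · (1.259)² / (4π²))^(1/3) m
a ≈ 1.999e+06 m = 1.999 Mm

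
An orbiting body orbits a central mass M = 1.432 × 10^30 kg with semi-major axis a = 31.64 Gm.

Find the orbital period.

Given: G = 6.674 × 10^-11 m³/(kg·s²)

Convert to SI: a = 31.64 Gm = 3.164e+10 m.
GM = G · M = 6.674e-11 · 1.432e+30 = 9.55717e+19 m³/s².
Kepler's third law: T = 2π √(a³ / GM).
Substituting a = 3.164e+10 m and GM = 9.55717e+19 m³/s²:
T = 2π √((3.164e+10)³ / 9.55717e+19) s
T ≈ 3.617e+06 s = 41.87 days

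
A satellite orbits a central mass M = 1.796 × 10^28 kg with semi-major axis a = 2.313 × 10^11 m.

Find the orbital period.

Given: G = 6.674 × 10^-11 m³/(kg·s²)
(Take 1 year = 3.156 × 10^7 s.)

GM = G · M = 6.674e-11 · 1.796e+28 = 1.19865e+18 m³/s².
Kepler's third law: T = 2π √(a³ / GM).
Substituting a = 2.313e+11 m and GM = 1.19865e+18 m³/s²:
T = 2π √((2.313e+11)³ / 1.19865e+18) s
T ≈ 6.384e+08 s = 20.23 years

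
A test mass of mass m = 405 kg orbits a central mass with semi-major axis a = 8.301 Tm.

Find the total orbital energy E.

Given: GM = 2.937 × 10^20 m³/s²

Convert to SI: a = 8.301 Tm = 8.301e+12 m.
E = −GMm / (2a).
E = −2.937e+20 · 405 / (2 · 8.301e+12) J ≈ -7.165e+09 J = -7.165 GJ.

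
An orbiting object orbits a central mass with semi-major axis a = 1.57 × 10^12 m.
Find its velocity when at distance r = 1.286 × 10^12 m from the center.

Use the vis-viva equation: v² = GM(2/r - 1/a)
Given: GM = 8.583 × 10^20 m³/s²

Vis-viva: v = √(GM · (2/r − 1/a)).
2/r − 1/a = 2/1.286e+12 − 1/1.57e+12 = 9.18267e-13 m⁻¹.
v = √(8.583e+20 · 9.18267e-13) m/s ≈ 2.807e+04 m/s = 28.07 km/s.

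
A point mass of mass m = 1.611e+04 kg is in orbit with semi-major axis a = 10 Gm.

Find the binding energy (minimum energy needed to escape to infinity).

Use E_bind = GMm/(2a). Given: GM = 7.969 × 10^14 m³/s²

Convert to SI: a = 10 Gm = 1e+10 m.
Total orbital energy is E = −GMm/(2a); binding energy is E_bind = −E = GMm/(2a).
E_bind = 7.969e+14 · 1.611e+04 / (2 · 1e+10) J ≈ 6.419e+08 J = 641.9 MJ.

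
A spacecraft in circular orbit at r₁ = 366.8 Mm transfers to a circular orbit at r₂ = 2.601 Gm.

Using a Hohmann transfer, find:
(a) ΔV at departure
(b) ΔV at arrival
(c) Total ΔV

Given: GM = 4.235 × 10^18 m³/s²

Convert to SI: r₁ = 366.8 Mm = 3.668e+08 m; r₂ = 2.601 Gm = 2.601e+09 m.
Transfer semi-major axis: a_t = (r₁ + r₂)/2 = (3.668e+08 + 2.601e+09)/2 = 1.4839e+09 m.
Circular speeds: v₁ = √(GM/r₁) = 107451 m/s, v₂ = √(GM/r₂) = 40351.2 m/s.
Transfer speeds (vis-viva v² = GM(2/r − 1/a_t)): v₁ᵗ = 142259 m/s, v₂ᵗ = 20061.8 m/s.
(a) ΔV₁ = |v₁ᵗ − v₁| ≈ 3.481e+04 m/s = 34.81 km/s.
(b) ΔV₂ = |v₂ − v₂ᵗ| ≈ 2.029e+04 m/s = 20.29 km/s.
(c) ΔV_total = ΔV₁ + ΔV₂ ≈ 5.51e+04 m/s = 55.1 km/s.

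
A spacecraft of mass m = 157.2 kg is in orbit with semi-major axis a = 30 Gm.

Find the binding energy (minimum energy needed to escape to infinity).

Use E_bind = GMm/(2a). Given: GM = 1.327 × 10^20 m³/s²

Convert to SI: a = 30 Gm = 3e+10 m.
Total orbital energy is E = −GMm/(2a); binding energy is E_bind = −E = GMm/(2a).
E_bind = 1.327e+20 · 157.2 / (2 · 3e+10) J ≈ 3.477e+11 J = 347.7 GJ.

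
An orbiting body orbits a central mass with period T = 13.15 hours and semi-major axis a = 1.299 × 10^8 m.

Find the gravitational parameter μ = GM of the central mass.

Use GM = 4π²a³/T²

Convert to SI: T = 13.15 hours = 47340 s.
GM = 4π² · a³ / T².
GM = 4π² · (1.299e+08)³ / (47340)² m³/s² ≈ 3.861e+16 m³/s² = 3.861 × 10^16 m³/s².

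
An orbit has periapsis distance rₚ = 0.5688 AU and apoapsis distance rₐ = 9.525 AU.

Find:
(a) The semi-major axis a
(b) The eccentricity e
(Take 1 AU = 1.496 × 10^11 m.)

Convert to SI: rₚ = 0.5688 AU = 8.50925e+10 m; rₐ = 9.525 AU = 1.42494e+12 m.
(a) a = (rₚ + rₐ) / 2 = (8.50925e+10 + 1.42494e+12) / 2 ≈ 7.55e+11 m = 5.047 AU.
(b) e = (rₐ − rₚ) / (rₐ + rₚ) = (1.42494e+12 − 8.50925e+10) / (1.42494e+12 + 8.50925e+10) ≈ 0.8873.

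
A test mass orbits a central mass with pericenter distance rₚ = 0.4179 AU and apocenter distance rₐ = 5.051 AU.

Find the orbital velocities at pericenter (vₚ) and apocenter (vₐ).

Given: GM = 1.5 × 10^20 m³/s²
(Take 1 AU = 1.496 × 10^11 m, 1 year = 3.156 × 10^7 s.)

Convert to SI: rₚ = 0.4179 AU = 6.25178e+10 m; rₐ = 5.051 AU = 7.5563e+11 m.
Use the vis-viva equation v² = GM(2/r − 1/a) with a = (rₚ + rₐ)/2 = (6.25178e+10 + 7.5563e+11)/2 = 4.09074e+11 m.
vₚ = √(GM · (2/rₚ − 1/a)) = √(1.5e+20 · (2/6.25178e+10 − 1/4.09074e+11)) m/s ≈ 6.657e+04 m/s = 14.04 AU/year.
vₐ = √(GM · (2/rₐ − 1/a)) = √(1.5e+20 · (2/7.5563e+11 − 1/4.09074e+11)) m/s ≈ 5508 m/s = 1.162 AU/year.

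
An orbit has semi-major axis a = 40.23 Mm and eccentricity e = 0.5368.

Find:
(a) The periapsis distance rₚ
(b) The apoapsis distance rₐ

Convert to SI: a = 40.23 Mm = 4.023e+07 m.
(a) rₚ = a(1 − e) = 4.023e+07 · (1 − 0.5368) = 4.023e+07 · 0.4632 ≈ 1.863e+07 m = 18.63 Mm.
(b) rₐ = a(1 + e) = 4.023e+07 · (1 + 0.5368) = 4.023e+07 · 1.5368 ≈ 6.183e+07 m = 61.83 Mm.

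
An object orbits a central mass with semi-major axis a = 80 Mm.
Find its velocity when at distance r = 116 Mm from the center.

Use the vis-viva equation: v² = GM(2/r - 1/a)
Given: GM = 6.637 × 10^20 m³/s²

Convert to SI: a = 80 Mm = 8e+07 m; r = 116 Mm = 1.16e+08 m.
Vis-viva: v = √(GM · (2/r − 1/a)).
2/r − 1/a = 2/1.16e+08 − 1/8e+07 = 4.74138e-09 m⁻¹.
v = √(6.637e+20 · 4.74138e-09) m/s ≈ 1.774e+06 m/s = 1774 km/s.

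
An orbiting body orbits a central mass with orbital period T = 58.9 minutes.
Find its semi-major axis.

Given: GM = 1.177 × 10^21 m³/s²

Convert to SI: T = 58.9 minutes = 3534 s.
Invert Kepler's third law: a = (GM · T² / (4π²))^(1/3).
Substituting T = 3534 s and GM = 1.177e+21 m³/s²:
a = (1.177e+21 · (3534)² / (4π²))^(1/3) m
a ≈ 7.194e+08 m = 719.4 Mm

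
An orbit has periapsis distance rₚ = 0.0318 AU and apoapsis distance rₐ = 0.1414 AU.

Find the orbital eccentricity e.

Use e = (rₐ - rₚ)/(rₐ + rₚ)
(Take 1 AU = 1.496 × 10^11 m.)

Convert to SI: rₚ = 0.0318 AU = 4.75728e+09 m; rₐ = 0.1414 AU = 2.11534e+10 m.
e = (rₐ − rₚ) / (rₐ + rₚ).
e = (2.11534e+10 − 4.75728e+09) / (2.11534e+10 + 4.75728e+09) = 1.63962e+10 / 2.59107e+10 ≈ 0.6328.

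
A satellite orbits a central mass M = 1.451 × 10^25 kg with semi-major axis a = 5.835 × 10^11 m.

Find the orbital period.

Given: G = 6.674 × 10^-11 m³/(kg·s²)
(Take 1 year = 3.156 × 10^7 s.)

GM = G · M = 6.674e-11 · 1.451e+25 = 9.68397e+14 m³/s².
Kepler's third law: T = 2π √(a³ / GM).
Substituting a = 5.835e+11 m and GM = 9.68397e+14 m³/s²:
T = 2π √((5.835e+11)³ / 9.68397e+14) s
T ≈ 8.999e+10 s = 2852 years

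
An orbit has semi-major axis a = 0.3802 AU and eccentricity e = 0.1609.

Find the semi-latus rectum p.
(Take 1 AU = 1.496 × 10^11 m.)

Convert to SI: a = 0.3802 AU = 5.68779e+10 m.
p = a (1 − e²).
p = 5.68779e+10 · (1 − (0.1609)²) = 5.68779e+10 · 0.974111 ≈ 5.541e+10 m = 0.3704 AU.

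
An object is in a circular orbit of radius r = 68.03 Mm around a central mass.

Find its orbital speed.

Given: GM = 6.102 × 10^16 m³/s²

Convert to SI: r = 68.03 Mm = 6.803e+07 m.
For a circular orbit, gravity supplies the centripetal force, so v = √(GM / r).
v = √(6.102e+16 / 6.803e+07) m/s ≈ 2.995e+04 m/s = 29.95 km/s.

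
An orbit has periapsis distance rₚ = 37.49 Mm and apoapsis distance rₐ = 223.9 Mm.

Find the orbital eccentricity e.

Convert to SI: rₚ = 37.49 Mm = 3.749e+07 m; rₐ = 223.9 Mm = 2.239e+08 m.
e = (rₐ − rₚ) / (rₐ + rₚ).
e = (2.239e+08 − 3.749e+07) / (2.239e+08 + 3.749e+07) = 1.8641e+08 / 2.6139e+08 ≈ 0.7131.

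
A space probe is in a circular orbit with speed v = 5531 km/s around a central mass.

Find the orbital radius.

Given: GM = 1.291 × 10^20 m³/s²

Convert to SI: v = 5531 km/s = 5.531e+06 m/s.
For a circular orbit, v² = GM / r, so r = GM / v².
r = 1.291e+20 / (5.531e+06)² m ≈ 4.22e+06 m = 4.22 × 10^6 m.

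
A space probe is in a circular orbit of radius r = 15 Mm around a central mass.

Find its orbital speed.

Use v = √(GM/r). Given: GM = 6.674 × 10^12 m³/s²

Convert to SI: r = 15 Mm = 1.5e+07 m.
For a circular orbit, gravity supplies the centripetal force, so v = √(GM / r).
v = √(6.674e+12 / 1.5e+07) m/s ≈ 667 m/s = 667 m/s.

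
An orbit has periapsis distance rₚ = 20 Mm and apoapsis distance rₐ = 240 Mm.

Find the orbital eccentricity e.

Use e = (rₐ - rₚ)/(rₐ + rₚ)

Convert to SI: rₚ = 20 Mm = 2e+07 m; rₐ = 240 Mm = 2.4e+08 m.
e = (rₐ − rₚ) / (rₐ + rₚ).
e = (2.4e+08 − 2e+07) / (2.4e+08 + 2e+07) = 2.2e+08 / 2.6e+08 ≈ 0.8462.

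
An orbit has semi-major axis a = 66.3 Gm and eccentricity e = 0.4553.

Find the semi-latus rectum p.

Convert to SI: a = 66.3 Gm = 6.63e+10 m.
p = a (1 − e²).
p = 6.63e+10 · (1 − (0.4553)²) = 6.63e+10 · 0.792702 ≈ 5.256e+10 m = 52.56 Gm.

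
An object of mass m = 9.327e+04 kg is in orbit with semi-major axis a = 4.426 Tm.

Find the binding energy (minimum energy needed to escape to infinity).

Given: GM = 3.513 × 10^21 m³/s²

Convert to SI: a = 4.426 Tm = 4.426e+12 m.
Total orbital energy is E = −GMm/(2a); binding energy is E_bind = −E = GMm/(2a).
E_bind = 3.513e+21 · 9.327e+04 / (2 · 4.426e+12) J ≈ 3.702e+13 J = 37.02 TJ.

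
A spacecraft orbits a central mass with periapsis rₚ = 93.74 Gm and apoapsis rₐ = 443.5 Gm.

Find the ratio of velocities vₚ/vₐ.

Convert to SI: rₚ = 93.74 Gm = 9.374e+10 m; rₐ = 443.5 Gm = 4.435e+11 m.
Conservation of angular momentum gives rₚvₚ = rₐvₐ, so vₚ/vₐ = rₐ/rₚ.
vₚ/vₐ = 4.435e+11 / 9.374e+10 ≈ 4.731.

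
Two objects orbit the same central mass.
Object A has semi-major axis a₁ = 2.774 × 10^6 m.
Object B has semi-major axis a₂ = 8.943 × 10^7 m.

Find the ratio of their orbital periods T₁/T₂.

From Kepler's third law, (T₁/T₂)² = (a₁/a₂)³, so T₁/T₂ = (a₁/a₂)^(3/2).
a₁/a₂ = 2.774e+06 / 8.943e+07 = 0.0310187.
T₁/T₂ = (0.0310187)^(3/2) ≈ 0.005463.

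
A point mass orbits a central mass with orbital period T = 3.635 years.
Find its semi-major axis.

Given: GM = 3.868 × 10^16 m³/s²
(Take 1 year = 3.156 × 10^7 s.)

Convert to SI: T = 3.635 years = 1.14721e+08 s.
Invert Kepler's third law: a = (GM · T² / (4π²))^(1/3).
Substituting T = 1.14721e+08 s and GM = 3.868e+16 m³/s²:
a = (3.868e+16 · (1.14721e+08)² / (4π²))^(1/3) m
a ≈ 2.345e+10 m = 2.345 × 10^10 m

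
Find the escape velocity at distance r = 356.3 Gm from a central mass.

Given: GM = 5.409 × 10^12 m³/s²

Convert to SI: r = 356.3 Gm = 3.563e+11 m.
Escape velocity comes from setting total energy to zero: ½v² − GM/r = 0 ⇒ v_esc = √(2GM / r).
v_esc = √(2 · 5.409e+12 / 3.563e+11) m/s ≈ 5.51 m/s = 5.51 m/s.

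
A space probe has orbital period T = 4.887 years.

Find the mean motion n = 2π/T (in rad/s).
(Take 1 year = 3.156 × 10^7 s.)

Convert to SI: T = 4.887 years = 1.54234e+08 s.
n = 2π / T.
n = 2π / 1.54234e+08 s ≈ 4.074e-08 rad/s.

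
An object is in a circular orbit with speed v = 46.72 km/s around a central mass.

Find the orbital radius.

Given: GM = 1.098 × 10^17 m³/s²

Convert to SI: v = 46.72 km/s = 46720 m/s.
For a circular orbit, v² = GM / r, so r = GM / v².
r = 1.098e+17 / (46720)² m ≈ 5.03e+07 m = 50.3 Mm.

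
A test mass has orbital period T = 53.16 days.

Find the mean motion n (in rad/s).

Convert to SI: T = 53.16 days = 4.59302e+06 s.
n = 2π / T.
n = 2π / 4.59302e+06 s ≈ 1.368e-06 rad/s.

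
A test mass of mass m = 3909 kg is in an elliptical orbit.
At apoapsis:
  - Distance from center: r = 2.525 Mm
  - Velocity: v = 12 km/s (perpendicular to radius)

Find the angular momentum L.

Convert to SI: r = 2.525 Mm = 2.525e+06 m; v = 12 km/s = 12000 m/s.
Since v is perpendicular to r, L = m · v · r.
L = 3909 · 12000 · 2.525e+06 kg·m²/s ≈ 1.184e+14 kg·m²/s.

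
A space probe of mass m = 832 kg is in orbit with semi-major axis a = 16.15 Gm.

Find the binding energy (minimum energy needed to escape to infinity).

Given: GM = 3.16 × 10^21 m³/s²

Convert to SI: a = 16.15 Gm = 1.615e+10 m.
Total orbital energy is E = −GMm/(2a); binding energy is E_bind = −E = GMm/(2a).
E_bind = 3.16e+21 · 832 / (2 · 1.615e+10) J ≈ 8.14e+13 J = 81.4 TJ.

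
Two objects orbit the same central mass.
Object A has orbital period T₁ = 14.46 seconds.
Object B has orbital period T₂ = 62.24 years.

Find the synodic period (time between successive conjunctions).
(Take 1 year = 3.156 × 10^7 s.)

Convert to SI: T₂ = 62.24 years = 1.96429e+09 s.
T_syn = |T₁ · T₂ / (T₁ − T₂)|.
T_syn = |14.46 · 1.96429e+09 / (14.46 − 1.96429e+09)| s ≈ 14.46 s = 14.46 seconds.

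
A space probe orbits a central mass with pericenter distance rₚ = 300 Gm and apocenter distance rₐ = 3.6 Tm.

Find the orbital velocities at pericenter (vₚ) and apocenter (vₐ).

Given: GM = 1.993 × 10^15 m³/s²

Convert to SI: rₚ = 300 Gm = 3e+11 m; rₐ = 3.6 Tm = 3.6e+12 m.
Use the vis-viva equation v² = GM(2/r − 1/a) with a = (rₚ + rₐ)/2 = (3e+11 + 3.6e+12)/2 = 1.95e+12 m.
vₚ = √(GM · (2/rₚ − 1/a)) = √(1.993e+15 · (2/3e+11 − 1/1.95e+12)) m/s ≈ 110.7 m/s = 110.7 m/s.
vₐ = √(GM · (2/rₐ − 1/a)) = √(1.993e+15 · (2/3.6e+12 − 1/1.95e+12)) m/s ≈ 9.229 m/s = 9.229 m/s.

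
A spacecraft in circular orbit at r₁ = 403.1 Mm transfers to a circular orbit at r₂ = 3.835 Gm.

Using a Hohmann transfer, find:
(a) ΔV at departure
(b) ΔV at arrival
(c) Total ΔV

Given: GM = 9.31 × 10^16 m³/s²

Convert to SI: r₁ = 403.1 Mm = 4.031e+08 m; r₂ = 3.835 Gm = 3.835e+09 m.
Transfer semi-major axis: a_t = (r₁ + r₂)/2 = (4.031e+08 + 3.835e+09)/2 = 2.11905e+09 m.
Circular speeds: v₁ = √(GM/r₁) = 15197.4 m/s, v₂ = √(GM/r₂) = 4927.11 m/s.
Transfer speeds (vis-viva v² = GM(2/r − 1/a_t)): v₁ᵗ = 20444.7 m/s, v₂ᵗ = 2148.96 m/s.
(a) ΔV₁ = |v₁ᵗ − v₁| ≈ 5247 m/s = 5.247 km/s.
(b) ΔV₂ = |v₂ − v₂ᵗ| ≈ 2778 m/s = 2.778 km/s.
(c) ΔV_total = ΔV₁ + ΔV₂ ≈ 8025 m/s = 8.025 km/s.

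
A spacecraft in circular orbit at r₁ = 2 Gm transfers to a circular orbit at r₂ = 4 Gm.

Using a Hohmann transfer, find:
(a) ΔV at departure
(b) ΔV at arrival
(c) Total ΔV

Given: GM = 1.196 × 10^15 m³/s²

Convert to SI: r₁ = 2 Gm = 2e+09 m; r₂ = 4 Gm = 4e+09 m.
Transfer semi-major axis: a_t = (r₁ + r₂)/2 = (2e+09 + 4e+09)/2 = 3e+09 m.
Circular speeds: v₁ = √(GM/r₁) = 773.305 m/s, v₂ = √(GM/r₂) = 546.809 m/s.
Transfer speeds (vis-viva v² = GM(2/r − 1/a_t)): v₁ᵗ = 892.935 m/s, v₂ᵗ = 446.468 m/s.
(a) ΔV₁ = |v₁ᵗ − v₁| ≈ 119.6 m/s = 119.6 m/s.
(b) ΔV₂ = |v₂ − v₂ᵗ| ≈ 100.3 m/s = 100.3 m/s.
(c) ΔV_total = ΔV₁ + ΔV₂ ≈ 220 m/s = 220 m/s.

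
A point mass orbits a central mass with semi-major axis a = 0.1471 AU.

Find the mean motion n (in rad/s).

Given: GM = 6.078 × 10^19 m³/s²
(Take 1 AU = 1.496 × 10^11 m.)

Convert to SI: a = 0.1471 AU = 2.20062e+10 m.
n = √(GM / a³).
n = √(6.078e+19 / (2.20062e+10)³) rad/s ≈ 2.388e-06 rad/s.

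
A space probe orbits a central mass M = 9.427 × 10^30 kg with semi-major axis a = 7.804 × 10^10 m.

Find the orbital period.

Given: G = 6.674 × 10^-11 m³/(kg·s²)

GM = G · M = 6.674e-11 · 9.427e+30 = 6.29158e+20 m³/s².
Kepler's third law: T = 2π √(a³ / GM).
Substituting a = 7.804e+10 m and GM = 6.29158e+20 m³/s²:
T = 2π √((7.804e+10)³ / 6.29158e+20) s
T ≈ 5.461e+06 s = 63.21 days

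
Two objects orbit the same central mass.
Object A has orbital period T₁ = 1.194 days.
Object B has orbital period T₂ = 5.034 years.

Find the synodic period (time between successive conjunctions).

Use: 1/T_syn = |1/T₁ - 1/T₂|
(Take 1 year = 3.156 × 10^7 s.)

Convert to SI: T₁ = 1.194 days = 103162 s; T₂ = 5.034 years = 1.58873e+08 s.
T_syn = |T₁ · T₂ / (T₁ − T₂)|.
T_syn = |103162 · 1.58873e+08 / (103162 − 1.58873e+08)| s ≈ 1.032e+05 s = 1.195 days.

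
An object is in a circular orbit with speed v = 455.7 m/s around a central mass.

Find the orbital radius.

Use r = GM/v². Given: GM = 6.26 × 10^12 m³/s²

For a circular orbit, v² = GM / r, so r = GM / v².
r = 6.26e+12 / (455.7)² m ≈ 3.015e+07 m = 30.15 Mm.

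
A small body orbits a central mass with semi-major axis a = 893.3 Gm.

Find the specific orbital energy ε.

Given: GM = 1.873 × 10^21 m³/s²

Convert to SI: a = 893.3 Gm = 8.933e+11 m.
ε = −GM / (2a).
ε = −1.873e+21 / (2 · 8.933e+11) J/kg ≈ -1.048e+09 J/kg = -1.048 GJ/kg.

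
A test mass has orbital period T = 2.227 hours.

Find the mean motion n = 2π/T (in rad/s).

Convert to SI: T = 2.227 hours = 8017.2 s.
n = 2π / T.
n = 2π / 8017.2 s ≈ 0.0007837 rad/s.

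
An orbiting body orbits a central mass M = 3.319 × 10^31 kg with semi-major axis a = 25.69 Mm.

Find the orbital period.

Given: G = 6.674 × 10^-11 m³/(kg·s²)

Convert to SI: a = 25.69 Mm = 2.569e+07 m.
GM = G · M = 6.674e-11 · 3.319e+31 = 2.2151e+21 m³/s².
Kepler's third law: T = 2π √(a³ / GM).
Substituting a = 2.569e+07 m and GM = 2.2151e+21 m³/s²:
T = 2π √((2.569e+07)³ / 2.2151e+21) s
T ≈ 17.38 s = 17.38 seconds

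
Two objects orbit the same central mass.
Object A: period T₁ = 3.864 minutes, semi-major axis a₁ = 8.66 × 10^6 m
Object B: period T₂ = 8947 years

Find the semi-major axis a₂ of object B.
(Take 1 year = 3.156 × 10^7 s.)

Convert to SI: T₁ = 3.864 minutes = 231.84 s; T₂ = 8947 years = 2.82367e+11 s.
Kepler's third law: (T₁/T₂)² = (a₁/a₂)³ ⇒ a₂ = a₁ · (T₂/T₁)^(2/3).
T₂/T₁ = 2.82367e+11 / 231.84 = 1.21794e+09.
a₂ = 8.66e+06 · (1.21794e+09)^(2/3) m ≈ 9.876e+12 m = 9.876 × 10^12 m.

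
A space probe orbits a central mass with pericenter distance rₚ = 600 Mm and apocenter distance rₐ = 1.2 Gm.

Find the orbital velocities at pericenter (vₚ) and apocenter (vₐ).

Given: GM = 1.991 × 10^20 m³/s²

Convert to SI: rₚ = 600 Mm = 6e+08 m; rₐ = 1.2 Gm = 1.2e+09 m.
Use the vis-viva equation v² = GM(2/r − 1/a) with a = (rₚ + rₐ)/2 = (6e+08 + 1.2e+09)/2 = 9e+08 m.
vₚ = √(GM · (2/rₚ − 1/a)) = √(1.991e+20 · (2/6e+08 − 1/9e+08)) m/s ≈ 6.652e+05 m/s = 665.2 km/s.
vₐ = √(GM · (2/rₐ − 1/a)) = √(1.991e+20 · (2/1.2e+09 − 1/9e+08)) m/s ≈ 3.326e+05 m/s = 332.6 km/s.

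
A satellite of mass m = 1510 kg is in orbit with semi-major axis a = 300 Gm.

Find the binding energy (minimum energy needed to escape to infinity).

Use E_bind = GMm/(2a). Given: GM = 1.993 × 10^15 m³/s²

Convert to SI: a = 300 Gm = 3e+11 m.
Total orbital energy is E = −GMm/(2a); binding energy is E_bind = −E = GMm/(2a).
E_bind = 1.993e+15 · 1510 / (2 · 3e+11) J ≈ 5.016e+06 J = 5.016 MJ.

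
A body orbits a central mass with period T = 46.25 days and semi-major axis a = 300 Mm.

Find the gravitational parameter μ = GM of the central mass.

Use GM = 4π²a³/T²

Convert to SI: T = 46.25 days = 3.996e+06 s; a = 300 Mm = 3e+08 m.
GM = 4π² · a³ / T².
GM = 4π² · (3e+08)³ / (3.996e+06)² m³/s² ≈ 6.675e+13 m³/s² = 6.675 × 10^13 m³/s².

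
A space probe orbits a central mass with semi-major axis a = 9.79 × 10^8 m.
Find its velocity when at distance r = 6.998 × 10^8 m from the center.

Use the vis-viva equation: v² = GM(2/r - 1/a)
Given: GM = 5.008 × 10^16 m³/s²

Vis-viva: v = √(GM · (2/r − 1/a)).
2/r − 1/a = 2/6.998e+08 − 1/9.79e+08 = 1.83651e-09 m⁻¹.
v = √(5.008e+16 · 1.83651e-09) m/s ≈ 9590 m/s = 9.59 km/s.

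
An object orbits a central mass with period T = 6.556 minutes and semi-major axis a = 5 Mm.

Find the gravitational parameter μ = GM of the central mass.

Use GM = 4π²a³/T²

Convert to SI: T = 6.556 minutes = 393.36 s; a = 5 Mm = 5e+06 m.
GM = 4π² · a³ / T².
GM = 4π² · (5e+06)³ / (393.36)² m³/s² ≈ 3.189e+16 m³/s² = 3.189 × 10^16 m³/s².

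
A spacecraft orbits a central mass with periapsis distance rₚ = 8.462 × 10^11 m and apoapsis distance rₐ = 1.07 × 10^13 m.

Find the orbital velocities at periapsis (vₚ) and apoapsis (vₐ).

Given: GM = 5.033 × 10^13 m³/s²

Use the vis-viva equation v² = GM(2/r − 1/a) with a = (rₚ + rₐ)/2 = (8.462e+11 + 1.07e+13)/2 = 5.7731e+12 m.
vₚ = √(GM · (2/rₚ − 1/a)) = √(5.033e+13 · (2/8.462e+11 − 1/5.7731e+12)) m/s ≈ 10.5 m/s = 10.5 m/s.
vₐ = √(GM · (2/rₐ − 1/a)) = √(5.033e+13 · (2/1.07e+13 − 1/5.7731e+12)) m/s ≈ 0.8303 m/s = 0.8303 m/s.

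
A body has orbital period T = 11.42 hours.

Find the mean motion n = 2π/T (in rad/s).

Convert to SI: T = 11.42 hours = 41112 s.
n = 2π / T.
n = 2π / 41112 s ≈ 0.0001528 rad/s.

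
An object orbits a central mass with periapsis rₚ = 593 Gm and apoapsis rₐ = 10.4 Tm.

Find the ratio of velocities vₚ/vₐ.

Convert to SI: rₚ = 593 Gm = 5.93e+11 m; rₐ = 10.4 Tm = 1.04e+13 m.
Conservation of angular momentum gives rₚvₚ = rₐvₐ, so vₚ/vₐ = rₐ/rₚ.
vₚ/vₐ = 1.04e+13 / 5.93e+11 ≈ 17.54.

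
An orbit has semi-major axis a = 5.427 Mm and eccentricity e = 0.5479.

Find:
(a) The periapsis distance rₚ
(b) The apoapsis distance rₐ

Convert to SI: a = 5.427 Mm = 5.427e+06 m.
(a) rₚ = a(1 − e) = 5.427e+06 · (1 − 0.5479) = 5.427e+06 · 0.4521 ≈ 2.454e+06 m = 2.454 Mm.
(b) rₐ = a(1 + e) = 5.427e+06 · (1 + 0.5479) = 5.427e+06 · 1.5479 ≈ 8.4e+06 m = 8.4 Mm.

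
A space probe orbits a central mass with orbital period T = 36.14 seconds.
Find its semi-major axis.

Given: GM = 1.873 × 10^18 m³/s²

Invert Kepler's third law: a = (GM · T² / (4π²))^(1/3).
Substituting T = 36.14 s and GM = 1.873e+18 m³/s²:
a = (1.873e+18 · (36.14)² / (4π²))^(1/3) m
a ≈ 3.957e+06 m = 3.957 Mm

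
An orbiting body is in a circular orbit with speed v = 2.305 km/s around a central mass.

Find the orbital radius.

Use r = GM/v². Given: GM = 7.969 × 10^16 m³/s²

Convert to SI: v = 2.305 km/s = 2305 m/s.
For a circular orbit, v² = GM / r, so r = GM / v².
r = 7.969e+16 / (2305)² m ≈ 1.5e+10 m = 15 Gm.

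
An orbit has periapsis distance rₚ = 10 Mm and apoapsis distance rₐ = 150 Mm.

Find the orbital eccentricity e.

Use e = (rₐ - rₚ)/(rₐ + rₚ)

Convert to SI: rₚ = 10 Mm = 1e+07 m; rₐ = 150 Mm = 1.5e+08 m.
e = (rₐ − rₚ) / (rₐ + rₚ).
e = (1.5e+08 − 1e+07) / (1.5e+08 + 1e+07) = 1.4e+08 / 1.6e+08 ≈ 0.875.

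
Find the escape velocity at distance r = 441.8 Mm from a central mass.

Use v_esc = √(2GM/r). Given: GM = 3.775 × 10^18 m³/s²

Convert to SI: r = 441.8 Mm = 4.418e+08 m.
Escape velocity comes from setting total energy to zero: ½v² − GM/r = 0 ⇒ v_esc = √(2GM / r).
v_esc = √(2 · 3.775e+18 / 4.418e+08) m/s ≈ 1.307e+05 m/s = 130.7 km/s.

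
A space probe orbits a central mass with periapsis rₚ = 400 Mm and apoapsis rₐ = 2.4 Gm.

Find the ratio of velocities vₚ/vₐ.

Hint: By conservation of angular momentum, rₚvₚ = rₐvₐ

Convert to SI: rₚ = 400 Mm = 4e+08 m; rₐ = 2.4 Gm = 2.4e+09 m.
Conservation of angular momentum gives rₚvₚ = rₐvₐ, so vₚ/vₐ = rₐ/rₚ.
vₚ/vₐ = 2.4e+09 / 4e+08 ≈ 6.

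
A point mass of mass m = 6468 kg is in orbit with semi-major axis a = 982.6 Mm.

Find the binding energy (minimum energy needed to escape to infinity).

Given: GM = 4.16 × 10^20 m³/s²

Convert to SI: a = 982.6 Mm = 9.826e+08 m.
Total orbital energy is E = −GMm/(2a); binding energy is E_bind = −E = GMm/(2a).
E_bind = 4.16e+20 · 6468 / (2 · 9.826e+08) J ≈ 1.369e+15 J = 1.369 PJ.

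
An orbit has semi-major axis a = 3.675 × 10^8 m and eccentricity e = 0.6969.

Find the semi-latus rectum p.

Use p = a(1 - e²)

p = a (1 − e²).
p = 3.675e+08 · (1 − (0.6969)²) = 3.675e+08 · 0.51433 ≈ 1.89e+08 m = 1.89 × 10^8 m.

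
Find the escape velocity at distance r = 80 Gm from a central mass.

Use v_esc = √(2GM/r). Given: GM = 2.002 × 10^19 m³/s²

Convert to SI: r = 80 Gm = 8e+10 m.
Escape velocity comes from setting total energy to zero: ½v² − GM/r = 0 ⇒ v_esc = √(2GM / r).
v_esc = √(2 · 2.002e+19 / 8e+10) m/s ≈ 2.237e+04 m/s = 22.37 km/s.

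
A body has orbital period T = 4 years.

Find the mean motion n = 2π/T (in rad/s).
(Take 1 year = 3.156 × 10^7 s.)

Convert to SI: T = 4 years = 1.2624e+08 s.
n = 2π / T.
n = 2π / 1.2624e+08 s ≈ 4.977e-08 rad/s.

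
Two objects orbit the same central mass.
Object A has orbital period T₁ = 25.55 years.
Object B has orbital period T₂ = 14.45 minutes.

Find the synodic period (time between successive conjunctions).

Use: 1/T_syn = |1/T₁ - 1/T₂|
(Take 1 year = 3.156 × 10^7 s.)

Convert to SI: T₁ = 25.55 years = 8.06358e+08 s; T₂ = 14.45 minutes = 867 s.
T_syn = |T₁ · T₂ / (T₁ − T₂)|.
T_syn = |8.06358e+08 · 867 / (8.06358e+08 − 867)| s ≈ 867 s = 14.45 minutes.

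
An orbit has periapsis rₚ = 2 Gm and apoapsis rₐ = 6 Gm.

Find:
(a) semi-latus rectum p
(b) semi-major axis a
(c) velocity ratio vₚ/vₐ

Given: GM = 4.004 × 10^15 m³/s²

Convert to SI: rₚ = 2 Gm = 2e+09 m; rₐ = 6 Gm = 6e+09 m.
(a) From a = (rₚ + rₐ)/2 = 4e+09 m and e = (rₐ − rₚ)/(rₐ + rₚ) = 0.5, p = a(1 − e²) = 4e+09 · (1 − (0.5)²) ≈ 3e+09 m
(b) a = (rₚ + rₐ)/2 = (2e+09 + 6e+09)/2 ≈ 4e+09 m
(c) Conservation of angular momentum (rₚvₚ = rₐvₐ) gives vₚ/vₐ = rₐ/rₚ = 6e+09/2e+09 ≈ 3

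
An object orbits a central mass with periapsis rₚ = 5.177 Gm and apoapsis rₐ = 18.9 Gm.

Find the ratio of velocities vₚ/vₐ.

Convert to SI: rₚ = 5.177 Gm = 5.177e+09 m; rₐ = 18.9 Gm = 1.89e+10 m.
Conservation of angular momentum gives rₚvₚ = rₐvₐ, so vₚ/vₐ = rₐ/rₚ.
vₚ/vₐ = 1.89e+10 / 5.177e+09 ≈ 3.651.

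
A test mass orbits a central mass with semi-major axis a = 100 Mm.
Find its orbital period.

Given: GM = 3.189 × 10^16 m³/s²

Convert to SI: a = 100 Mm = 1e+08 m.
Kepler's third law: T = 2π √(a³ / GM).
Substituting a = 1e+08 m and GM = 3.189e+16 m³/s²:
T = 2π √((1e+08)³ / 3.189e+16) s
T ≈ 3.518e+04 s = 9.773 hours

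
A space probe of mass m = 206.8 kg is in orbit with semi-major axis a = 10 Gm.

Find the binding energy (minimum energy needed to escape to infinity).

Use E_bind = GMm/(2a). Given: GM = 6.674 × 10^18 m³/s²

Convert to SI: a = 10 Gm = 1e+10 m.
Total orbital energy is E = −GMm/(2a); binding energy is E_bind = −E = GMm/(2a).
E_bind = 6.674e+18 · 206.8 / (2 · 1e+10) J ≈ 6.901e+10 J = 69.01 GJ.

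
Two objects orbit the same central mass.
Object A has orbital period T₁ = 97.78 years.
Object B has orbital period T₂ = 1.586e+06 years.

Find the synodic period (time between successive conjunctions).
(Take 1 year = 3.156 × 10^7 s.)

Convert to SI: T₁ = 97.78 years = 3.08594e+09 s; T₂ = 1.586e+06 years = 5.00542e+13 s.
T_syn = |T₁ · T₂ / (T₁ − T₂)|.
T_syn = |3.08594e+09 · 5.00542e+13 / (3.08594e+09 − 5.00542e+13)| s ≈ 3.086e+09 s = 97.79 years.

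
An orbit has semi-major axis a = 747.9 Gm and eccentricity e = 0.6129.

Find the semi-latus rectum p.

Convert to SI: a = 747.9 Gm = 7.479e+11 m.
p = a (1 − e²).
p = 7.479e+11 · (1 − (0.6129)²) = 7.479e+11 · 0.624354 ≈ 4.67e+11 m = 467 Gm.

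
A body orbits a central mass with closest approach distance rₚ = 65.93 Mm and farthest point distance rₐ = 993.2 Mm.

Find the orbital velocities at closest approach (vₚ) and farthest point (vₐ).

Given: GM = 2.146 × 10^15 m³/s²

Convert to SI: rₚ = 65.93 Mm = 6.593e+07 m; rₐ = 993.2 Mm = 9.932e+08 m.
Use the vis-viva equation v² = GM(2/r − 1/a) with a = (rₚ + rₐ)/2 = (6.593e+07 + 9.932e+08)/2 = 5.29565e+08 m.
vₚ = √(GM · (2/rₚ − 1/a)) = √(2.146e+15 · (2/6.593e+07 − 1/5.29565e+08)) m/s ≈ 7813 m/s = 7.813 km/s.
vₐ = √(GM · (2/rₐ − 1/a)) = √(2.146e+15 · (2/9.932e+08 − 1/5.29565e+08)) m/s ≈ 518.7 m/s = 518.7 m/s.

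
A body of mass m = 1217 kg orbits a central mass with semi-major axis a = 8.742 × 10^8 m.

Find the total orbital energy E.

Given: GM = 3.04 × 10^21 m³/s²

E = −GMm / (2a).
E = −3.04e+21 · 1217 / (2 · 8.742e+08) J ≈ -2.116e+15 J = -2.116 PJ.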